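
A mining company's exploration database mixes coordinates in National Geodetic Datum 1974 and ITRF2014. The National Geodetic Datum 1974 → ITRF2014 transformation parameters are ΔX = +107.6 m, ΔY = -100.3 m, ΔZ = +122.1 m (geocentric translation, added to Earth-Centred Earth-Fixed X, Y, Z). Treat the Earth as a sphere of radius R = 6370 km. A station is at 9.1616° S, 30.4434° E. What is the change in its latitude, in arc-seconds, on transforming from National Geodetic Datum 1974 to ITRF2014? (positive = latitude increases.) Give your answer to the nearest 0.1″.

sin φ = -0.159220, cos φ = 0.987243, sin λ = 0.506687, cos λ = 0.862130.
North component: ΔN = −sin φ cos λ·ΔX − sin φ sin λ·ΔY + cos φ·ΔZ = −(-0.159220)(0.862130)(107.6) − (-0.159220)(0.506687)(-100.3) + (0.987243)(122.1) = 127.22 m.
1° of latitude spans πR/180 = 111177 m, so Δφ = 127.22 / 111177 × 3600 = 4.119″.

Δφ = 4.1″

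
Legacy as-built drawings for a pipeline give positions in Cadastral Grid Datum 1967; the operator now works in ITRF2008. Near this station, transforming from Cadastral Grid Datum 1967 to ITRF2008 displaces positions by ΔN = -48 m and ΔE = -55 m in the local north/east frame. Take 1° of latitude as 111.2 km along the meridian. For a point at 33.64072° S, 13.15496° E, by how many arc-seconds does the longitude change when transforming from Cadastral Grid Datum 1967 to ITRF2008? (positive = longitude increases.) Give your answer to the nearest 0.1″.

Δλ = -2.1″

At latitude -33.64072°, cos φ = 0.832528.
1° of longitude at this latitude = 111.2 × cos φ = 92.58 km, so Δλ = -55.0 / 92577.1 = -0.0005941° = -2.139″.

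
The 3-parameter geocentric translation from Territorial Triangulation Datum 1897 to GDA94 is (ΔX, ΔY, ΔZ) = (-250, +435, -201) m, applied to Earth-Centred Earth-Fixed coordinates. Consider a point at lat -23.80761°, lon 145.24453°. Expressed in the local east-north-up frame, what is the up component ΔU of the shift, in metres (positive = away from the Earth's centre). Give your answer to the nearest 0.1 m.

ΔU = 495.9 m

The local up (radial) axis is (cos φ cos λ, cos φ sin λ, sin φ), giving ΔU = 187.920 + 226.881 + 81.137 = 495.94 m.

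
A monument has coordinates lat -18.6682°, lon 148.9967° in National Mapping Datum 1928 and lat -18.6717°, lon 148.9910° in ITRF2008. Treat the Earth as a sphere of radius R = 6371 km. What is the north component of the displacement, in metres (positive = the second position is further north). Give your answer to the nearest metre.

ΔN = -389 m

Δφ = -18.6717° − -18.6682° = -0.0035°; Δλ = 148.9910° − 148.9967° = -0.0057°.
1° along a meridian = πR/180 = 111195 m.
ΔN = Δφ × 111195 = -389.2 m; ΔE = Δλ × 111195 × cos(-18.6682°) = -0.0057 × 111195 × 0.947388 = -600.5 m.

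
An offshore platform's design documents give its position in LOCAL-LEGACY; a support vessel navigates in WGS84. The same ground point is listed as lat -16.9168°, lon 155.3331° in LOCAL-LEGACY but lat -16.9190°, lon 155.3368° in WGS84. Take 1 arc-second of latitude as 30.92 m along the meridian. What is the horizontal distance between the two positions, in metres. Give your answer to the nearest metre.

Δφ = -16.9190° − -16.9168° = -0.0022°; Δλ = 155.3368° − 155.3331° = +0.0037°.
1° of latitude = 3600 × 30.92 = 111312 m.
ΔN = Δφ × 111312 = -244.9 m; ΔE = Δλ × 111312 × cos(-16.9168°) = +0.0037 × 111312 × 0.956728 = 394.0 m.
Distance = √(ΔE² + ΔN²) = √(394.0² + (-244.9)²) = 463.9 m.

464 m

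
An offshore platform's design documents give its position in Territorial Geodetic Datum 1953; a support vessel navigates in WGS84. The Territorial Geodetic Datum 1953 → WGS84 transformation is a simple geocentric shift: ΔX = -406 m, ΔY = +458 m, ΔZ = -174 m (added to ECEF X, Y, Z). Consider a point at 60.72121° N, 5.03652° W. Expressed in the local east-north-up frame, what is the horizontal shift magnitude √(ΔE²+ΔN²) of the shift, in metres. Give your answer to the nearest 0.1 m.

518.2 m

The local east axis at (φ, λ) is (−sin λ, cos λ, 0), so ΔE = −sin(-5.03652°)·(-406) + cos(-5.03652°)·458 = 420.59 m.
The local north axis is (−sin φ cos λ, −sin φ sin λ, cos φ), giving ΔN = 352.766 + 35.072 − 85.096 = 302.74 m.
Horizontal magnitude = √(ΔE² + ΔN²) = √(420.59² + 302.74²) = 518.22 m.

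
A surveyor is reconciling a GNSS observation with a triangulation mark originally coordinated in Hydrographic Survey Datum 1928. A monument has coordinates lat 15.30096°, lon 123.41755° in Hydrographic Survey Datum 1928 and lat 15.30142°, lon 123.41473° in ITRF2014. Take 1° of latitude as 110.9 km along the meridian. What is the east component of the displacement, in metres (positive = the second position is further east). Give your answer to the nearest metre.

ΔE = -302 m

Δφ = 15.30142° − 15.30096° = +0.00046°; Δλ = 123.41473° − 123.41755° = -0.00282°.
ΔN = Δφ × 110900 = 51.0 m; ΔE = Δλ × 110900 × cos(15.30096°) = -0.00282 × 110900 × 0.964553 = -301.7 m.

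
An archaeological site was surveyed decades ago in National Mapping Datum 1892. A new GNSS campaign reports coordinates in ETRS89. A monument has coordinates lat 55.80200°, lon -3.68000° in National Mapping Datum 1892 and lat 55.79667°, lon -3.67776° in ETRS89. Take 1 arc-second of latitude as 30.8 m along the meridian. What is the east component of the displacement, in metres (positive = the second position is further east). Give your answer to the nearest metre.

ΔE = 140 m

Δφ = 55.79667° − 55.80200° = -0.00533°; Δλ = -3.67776° − -3.68000° = +0.00224°.
1° of latitude = 3600 × 30.80 = 110880 m.
ΔN = Δφ × 110880 = -591.0 m; ΔE = Δλ × 110880 × cos(55.80200°) = +0.00224 × 110880 × 0.562055 = 139.6 m.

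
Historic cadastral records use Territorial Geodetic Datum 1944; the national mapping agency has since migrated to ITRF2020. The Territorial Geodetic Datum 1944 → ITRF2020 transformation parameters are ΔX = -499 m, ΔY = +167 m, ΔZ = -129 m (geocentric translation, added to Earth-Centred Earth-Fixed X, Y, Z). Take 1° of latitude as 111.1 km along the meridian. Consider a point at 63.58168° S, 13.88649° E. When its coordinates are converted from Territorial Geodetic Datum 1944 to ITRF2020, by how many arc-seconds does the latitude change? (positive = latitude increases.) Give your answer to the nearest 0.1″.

Δφ = -14.8″

sin φ = -0.895570, cos φ = 0.444922, sin λ = 0.239999, cos λ = 0.970773.
North component: ΔN = −sin φ cos λ·ΔX − sin φ sin λ·ΔY + cos φ·ΔZ = −(-0.895570)(0.970773)(-499) − (-0.895570)(0.239999)(167) + (0.444922)(-129) = -455.33 m.
1° of latitude spans 111100 m, so Δφ = -455.33 / 111100 × 3600 = -14.754″.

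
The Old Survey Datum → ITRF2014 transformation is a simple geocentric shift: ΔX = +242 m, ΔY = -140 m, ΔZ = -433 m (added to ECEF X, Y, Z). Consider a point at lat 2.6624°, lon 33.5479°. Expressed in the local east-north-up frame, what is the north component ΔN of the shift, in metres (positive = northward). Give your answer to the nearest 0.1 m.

ΔN = -438.3 m

The local north axis is (−sin φ cos λ, −sin φ sin λ, cos φ), giving ΔN = -9.369 + 3.594 − 432.533 = -438.31 m.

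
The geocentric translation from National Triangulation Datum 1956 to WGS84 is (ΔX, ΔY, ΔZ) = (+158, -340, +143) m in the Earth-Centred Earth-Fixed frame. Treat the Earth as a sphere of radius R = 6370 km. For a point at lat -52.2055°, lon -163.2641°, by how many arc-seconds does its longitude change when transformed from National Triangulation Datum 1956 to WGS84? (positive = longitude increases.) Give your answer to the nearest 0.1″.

Δλ = 19.6″

sin φ = -0.790214, cos φ = 0.612831, sin λ = -0.287961, cos λ = -0.957642.
East component: ΔE = −sin λ·ΔX + cos λ·ΔY = −(-0.287961)(158) + (-0.957642)(-340) = 371.10 m.
1° of latitude spans πR/180 = 111177 m; at latitude φ, 1° of longitude spans that × cos φ = 68133.0 m, so Δλ = 371.10 / 68133.0 × 3600 = 19.608″.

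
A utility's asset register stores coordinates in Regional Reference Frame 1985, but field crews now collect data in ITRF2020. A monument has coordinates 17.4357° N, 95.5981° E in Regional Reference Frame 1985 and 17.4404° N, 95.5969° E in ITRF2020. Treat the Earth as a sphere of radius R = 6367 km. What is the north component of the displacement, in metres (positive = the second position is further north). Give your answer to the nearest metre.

Δφ = 17.4404° − 17.4357° = +0.0047°; Δλ = 95.5969° − 95.5981° = -0.0012°.
1° along a meridian = πR/180 = 111125 m.
ΔN = Δφ × 111125 = 522.3 m; ΔE = Δλ × 111125 × cos(17.4357°) = -0.0012 × 111125 × 0.954054 = -127.2 m.

ΔN = 522 m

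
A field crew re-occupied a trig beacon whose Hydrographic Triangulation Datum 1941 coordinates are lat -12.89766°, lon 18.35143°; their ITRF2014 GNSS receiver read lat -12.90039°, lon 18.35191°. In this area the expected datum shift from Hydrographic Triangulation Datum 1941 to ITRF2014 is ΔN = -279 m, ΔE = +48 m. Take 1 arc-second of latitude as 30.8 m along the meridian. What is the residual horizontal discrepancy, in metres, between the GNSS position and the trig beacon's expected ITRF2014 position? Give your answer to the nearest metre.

24 m

Observed coordinate differences: Δφ = -0.00273°, Δλ = +0.00048°.
Converting to metres (1° lat = 110880 m, cos φ = 0.974770): observed ΔN = -302.7 m, observed ΔE = 51.9 m.
Subtracting the expected shift leaves a residual of -302.7 − (-279) = -23.7 m north and 51.9 − (48) = 3.9 m east.
Residual distance = √((-23.7)² + 3.9²) = 24.0 m.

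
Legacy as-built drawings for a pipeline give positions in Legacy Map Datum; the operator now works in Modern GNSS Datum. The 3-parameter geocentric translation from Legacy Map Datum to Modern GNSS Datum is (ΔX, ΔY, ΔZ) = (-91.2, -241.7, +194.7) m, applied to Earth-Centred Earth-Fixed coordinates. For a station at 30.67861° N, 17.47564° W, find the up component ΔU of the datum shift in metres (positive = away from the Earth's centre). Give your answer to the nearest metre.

ΔU = 87 m

The local up (radial) axis is (cos φ cos λ, cos φ sin λ, sin φ), giving ΔU = -74.816 + 62.424 + 99.340 = 86.95 m.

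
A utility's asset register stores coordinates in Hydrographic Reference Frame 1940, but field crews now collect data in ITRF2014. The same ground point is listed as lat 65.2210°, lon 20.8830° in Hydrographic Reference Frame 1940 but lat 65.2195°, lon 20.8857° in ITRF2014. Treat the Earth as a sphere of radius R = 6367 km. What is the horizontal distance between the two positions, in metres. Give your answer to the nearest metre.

209 m

Δφ = 65.2195° − 65.2210° = -0.0015°; Δλ = 20.8857° − 20.8830° = +0.0027°.
1° along a meridian = πR/180 = 111125 m.
ΔN = Δφ × 111125 = -166.7 m; ΔE = Δλ × 111125 × cos(65.2210°) = +0.0027 × 111125 × 0.419119 = 125.8 m.
Distance = √(ΔE² + ΔN²) = √(125.8² + (-166.7)²) = 208.8 m.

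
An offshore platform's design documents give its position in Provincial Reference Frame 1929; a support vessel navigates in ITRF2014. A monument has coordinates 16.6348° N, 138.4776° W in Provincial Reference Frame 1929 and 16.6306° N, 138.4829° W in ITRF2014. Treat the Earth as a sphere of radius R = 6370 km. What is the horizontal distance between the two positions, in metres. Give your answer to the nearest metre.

Δφ = 16.6306° − 16.6348° = -0.0042°; Δλ = -138.4829° − -138.4776° = -0.0053°.
1° along a meridian = πR/180 = 111177 m.
ΔN = Δφ × 111177 = -466.9 m; ΔE = Δλ × 111177 × cos(16.6348°) = -0.0053 × 111177 × 0.958149 = -564.6 m.
Distance = √(ΔE² + ΔN²) = √((-564.6)² + (-466.9)²) = 732.7 m.

733 m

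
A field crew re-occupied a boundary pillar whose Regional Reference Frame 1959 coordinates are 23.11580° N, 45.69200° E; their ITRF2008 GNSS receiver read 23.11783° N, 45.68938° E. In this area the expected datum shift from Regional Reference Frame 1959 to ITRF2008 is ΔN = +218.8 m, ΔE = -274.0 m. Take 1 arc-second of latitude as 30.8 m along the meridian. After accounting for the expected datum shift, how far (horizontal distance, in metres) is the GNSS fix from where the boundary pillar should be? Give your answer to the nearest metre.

Observed coordinate differences: Δφ = +0.00203°, Δλ = -0.00262°.
Converting to metres (1° lat = 110880 m, cos φ = 0.919713): observed ΔN = 225.1 m, observed ΔE = -267.2 m.
Subtracting the expected shift leaves a residual of 225.1 − (218.8) = 6.3 m north and -267.2 − (-274.0) = 6.8 m east.
Residual distance = √(6.3² + 6.8²) = 9.3 m.

9 m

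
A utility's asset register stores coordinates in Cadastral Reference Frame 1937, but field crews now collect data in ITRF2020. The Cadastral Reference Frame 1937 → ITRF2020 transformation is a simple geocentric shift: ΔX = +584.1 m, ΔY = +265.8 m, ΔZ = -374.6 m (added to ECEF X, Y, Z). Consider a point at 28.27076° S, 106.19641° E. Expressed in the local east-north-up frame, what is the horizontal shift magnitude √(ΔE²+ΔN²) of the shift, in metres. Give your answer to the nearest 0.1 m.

The local east axis at (φ, λ) is (−sin λ, cos λ, 0), so ΔE = −sin(106.19641°)·584.1 + cos(106.19641°)·265.8 = -635.06 m.
The local north axis is (−sin φ cos λ, −sin φ sin λ, cos φ), giving ΔN = -77.167 + 120.897 − 329.917 = -286.19 m.
Horizontal magnitude = √(ΔE² + ΔN²) = √((-635.06)² + (-286.19)²) = 696.56 m.

696.6 m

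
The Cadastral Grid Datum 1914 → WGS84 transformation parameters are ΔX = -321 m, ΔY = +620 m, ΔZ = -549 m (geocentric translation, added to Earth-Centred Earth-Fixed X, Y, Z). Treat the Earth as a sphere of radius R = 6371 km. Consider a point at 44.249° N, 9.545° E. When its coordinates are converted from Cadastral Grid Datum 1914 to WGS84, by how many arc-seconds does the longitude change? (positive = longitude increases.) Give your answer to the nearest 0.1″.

sin φ = 0.697778, cos φ = 0.716314, sin λ = 0.165822, cos λ = 0.986156.
East component: ΔE = −sin λ·ΔX + cos λ·ΔY = −(0.165822)(-321) + (0.986156)(620) = 664.65 m.
1° of latitude spans πR/180 = 111195 m; at latitude φ, 1° of longitude spans that × cos φ = 79650.5 m, so Δλ = 664.65 / 79650.5 × 3600 = 30.040″.

Δλ = 30.0″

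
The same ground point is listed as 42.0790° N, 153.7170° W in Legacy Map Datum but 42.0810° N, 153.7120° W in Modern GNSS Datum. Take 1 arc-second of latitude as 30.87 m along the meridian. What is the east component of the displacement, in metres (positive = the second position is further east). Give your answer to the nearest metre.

ΔE = 412 m

Δφ = 42.0810° − 42.0790° = +0.0020°; Δλ = -153.7120° − -153.7170° = +0.0050°.
1° of latitude = 3600 × 30.87 = 111132 m.
ΔN = Δφ × 111132 = 222.3 m; ΔE = Δλ × 111132 × cos(42.0790°) = +0.0050 × 111132 × 0.742222 = 412.4 m.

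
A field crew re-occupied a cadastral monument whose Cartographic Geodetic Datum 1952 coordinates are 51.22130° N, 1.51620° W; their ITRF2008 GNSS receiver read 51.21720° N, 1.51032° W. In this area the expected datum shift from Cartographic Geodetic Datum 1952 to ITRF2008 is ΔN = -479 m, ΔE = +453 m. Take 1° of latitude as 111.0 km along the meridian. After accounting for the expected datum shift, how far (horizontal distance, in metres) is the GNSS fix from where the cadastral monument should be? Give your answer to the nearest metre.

Observed coordinate differences: Δφ = -0.00410°, Δλ = +0.00588°.
Converting to metres (1° lat = 111000 m, cos φ = 0.626314): observed ΔN = -455.1 m, observed ΔE = 408.8 m.
Subtracting the expected shift leaves a residual of -455.1 − (-479) = 23.9 m north and 408.8 − (453) = -44.2 m east.
Residual distance = √(23.9² + (-44.2)²) = 50.3 m.

50 m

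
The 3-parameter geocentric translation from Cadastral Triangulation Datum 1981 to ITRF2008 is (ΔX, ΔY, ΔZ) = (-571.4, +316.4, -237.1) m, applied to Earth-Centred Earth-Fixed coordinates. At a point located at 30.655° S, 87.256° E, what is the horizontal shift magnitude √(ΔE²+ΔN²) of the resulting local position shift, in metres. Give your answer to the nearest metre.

589 m

At φ = -30.655°, λ = 87.256°: sin φ = -0.509867, cos φ = 0.860253, sin λ = 0.998853, cos λ = 0.047874.
ΔE = −sin λ·ΔX + cos λ·ΔY = −(0.998853)·(-571.4) + (0.047874)·(316.4) = 585.89 m.
ΔN = −sin φ cos λ·ΔX − sin φ sin λ·ΔY + cos φ·ΔZ = −(-0.509867)(0.047874)(-571.4) − (-0.509867)(0.998853)(316.4) + (0.860253)(-237.1) = -56.78 m.
Horizontal magnitude = √(ΔE² + ΔN²) = √(585.89² + (-56.78)²) = 588.64 m.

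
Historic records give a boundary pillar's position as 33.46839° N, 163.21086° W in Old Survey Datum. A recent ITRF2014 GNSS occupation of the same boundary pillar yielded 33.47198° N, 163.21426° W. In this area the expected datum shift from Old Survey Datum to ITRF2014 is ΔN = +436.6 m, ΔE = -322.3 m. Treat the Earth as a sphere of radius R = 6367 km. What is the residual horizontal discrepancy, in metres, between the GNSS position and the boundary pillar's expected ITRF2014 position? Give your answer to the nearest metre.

Observed coordinate differences: Δφ = +0.00359°, Δλ = -0.00340°.
Converting to metres (1° lat = 111125 m, cos φ = 0.834190): observed ΔN = 398.9 m, observed ΔE = -315.2 m.
Subtracting the expected shift leaves a residual of 398.9 − (436.6) = -37.7 m north and -315.2 − (-322.3) = 7.1 m east.
Residual distance = √((-37.7)² + 7.1²) = 38.3 m.

38 m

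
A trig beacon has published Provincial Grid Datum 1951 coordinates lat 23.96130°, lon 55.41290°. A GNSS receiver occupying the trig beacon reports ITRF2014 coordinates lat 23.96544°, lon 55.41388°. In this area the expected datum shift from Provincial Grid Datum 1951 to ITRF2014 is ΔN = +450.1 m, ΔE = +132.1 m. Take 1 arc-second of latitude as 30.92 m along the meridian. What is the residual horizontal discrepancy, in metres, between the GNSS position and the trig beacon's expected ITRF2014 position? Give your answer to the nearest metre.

Observed coordinate differences: Δφ = +0.00414°, Δλ = +0.00098°.
Converting to metres (1° lat = 111312 m, cos φ = 0.913820): observed ΔN = 460.8 m, observed ΔE = 99.7 m.
Subtracting the expected shift leaves a residual of 460.8 − (450.1) = 10.7 m north and 99.7 − (132.1) = -32.4 m east.
Residual distance = √(10.7² + (-32.4)²) = 34.1 m.

34 m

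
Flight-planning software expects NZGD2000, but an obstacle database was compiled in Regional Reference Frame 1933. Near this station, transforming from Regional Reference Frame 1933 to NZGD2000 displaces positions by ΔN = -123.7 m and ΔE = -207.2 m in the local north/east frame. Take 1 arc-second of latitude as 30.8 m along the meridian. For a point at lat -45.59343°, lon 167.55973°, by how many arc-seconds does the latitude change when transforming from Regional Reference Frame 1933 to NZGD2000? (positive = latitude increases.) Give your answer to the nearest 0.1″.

1″ of latitude = 30.80 m, so Δφ = -123.7 / 30.80 = -4.016″.

Δφ = -4.0″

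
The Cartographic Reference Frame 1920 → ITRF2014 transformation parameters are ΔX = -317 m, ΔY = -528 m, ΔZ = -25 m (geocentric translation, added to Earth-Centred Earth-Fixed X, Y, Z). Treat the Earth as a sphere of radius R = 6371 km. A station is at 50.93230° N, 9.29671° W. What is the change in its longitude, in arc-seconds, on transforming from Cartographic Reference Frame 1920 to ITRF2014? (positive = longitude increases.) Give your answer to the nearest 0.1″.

Δλ = -29.4″

sin φ = 0.776402, cos φ = 0.630238, sin λ = -0.161547, cos λ = 0.986865.
East component: ΔE = −sin λ·ΔX + cos λ·ΔY = −(-0.161547)(-317) + (0.986865)(-528) = -572.28 m.
1° of latitude spans πR/180 = 111195 m; at latitude φ, 1° of longitude spans that × cos φ = 70079.3 m, so Δλ = -572.28 / 70079.3 × 3600 = -29.398″.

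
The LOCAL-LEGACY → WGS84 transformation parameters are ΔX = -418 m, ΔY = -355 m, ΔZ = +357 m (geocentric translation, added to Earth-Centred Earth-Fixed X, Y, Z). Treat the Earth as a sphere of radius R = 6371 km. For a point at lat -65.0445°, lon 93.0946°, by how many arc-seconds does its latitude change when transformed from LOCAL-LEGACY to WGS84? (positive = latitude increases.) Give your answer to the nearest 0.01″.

Δφ = -4.87″

sin φ = -0.906636, cos φ = 0.421914, sin λ = 0.998542, cos λ = -0.053985.
North component: ΔN = −sin φ cos λ·ΔX − sin φ sin λ·ΔY + cos φ·ΔZ = −(-0.906636)(-0.053985)(-418) − (-0.906636)(0.998542)(-355) + (0.421914)(357) = -150.30 m.
1° of latitude spans πR/180 = 111195 m, so Δφ = -150.30 / 111195 × 3600 = -4.866″.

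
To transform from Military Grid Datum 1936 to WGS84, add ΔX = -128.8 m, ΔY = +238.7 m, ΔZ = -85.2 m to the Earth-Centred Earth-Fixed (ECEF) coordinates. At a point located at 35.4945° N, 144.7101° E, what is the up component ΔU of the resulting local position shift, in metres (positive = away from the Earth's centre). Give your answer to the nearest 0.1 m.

ΔU = 148.4 m

At φ = 35.4945°, λ = 144.7101°: sin φ = 0.580625, cos φ = 0.814171, sin λ = 0.577714, cos λ = -0.816239.
ΔU = cos φ cos λ·ΔX + cos φ sin λ·ΔY + sin φ·ΔZ = (0.814171)(-0.816239)(-128.8) + (0.814171)(0.577714)(238.7) + (0.580625)(-85.2) = 148.40 m.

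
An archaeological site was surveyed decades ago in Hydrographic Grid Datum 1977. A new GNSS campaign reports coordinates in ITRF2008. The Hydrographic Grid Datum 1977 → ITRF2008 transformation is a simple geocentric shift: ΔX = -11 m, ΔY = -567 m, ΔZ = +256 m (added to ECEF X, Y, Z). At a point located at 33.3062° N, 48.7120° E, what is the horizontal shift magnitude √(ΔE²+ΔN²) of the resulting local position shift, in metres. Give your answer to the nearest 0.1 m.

581.4 m

At φ = 33.3062°, λ = 48.7120°: sin φ = 0.549113, cos φ = 0.835748, sin λ = 0.751402, cos λ = 0.659844.
ΔE = −sin λ·ΔX + cos λ·ΔY = −(0.751402)·(-11) + (0.659844)·(-567) = -365.87 m.
ΔN = −sin φ cos λ·ΔX − sin φ sin λ·ΔY + cos φ·ΔZ = −(0.549113)(0.659844)(-11) − (0.549113)(0.751402)(-567) + (0.835748)(256) = 451.88 m.
Horizontal magnitude = √(ΔE² + ΔN²) = √((-365.87)² + 451.88²) = 581.43 m.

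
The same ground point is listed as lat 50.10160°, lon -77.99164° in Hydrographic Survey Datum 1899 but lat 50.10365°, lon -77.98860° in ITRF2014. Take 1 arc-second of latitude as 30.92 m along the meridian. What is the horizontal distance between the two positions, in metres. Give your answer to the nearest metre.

315 m

Δφ = 50.10365° − 50.10160° = +0.00205°; Δλ = -77.98860° − -77.99164° = +0.00304°.
1° of latitude = 3600 × 30.92 = 111312 m.
ΔN = Δφ × 111312 = 228.2 m; ΔE = Δλ × 111312 × cos(50.10160°) = +0.00304 × 111312 × 0.641428 = 217.1 m.
Distance = √(ΔE² + ΔN²) = √(217.1² + 228.2²) = 314.9 m.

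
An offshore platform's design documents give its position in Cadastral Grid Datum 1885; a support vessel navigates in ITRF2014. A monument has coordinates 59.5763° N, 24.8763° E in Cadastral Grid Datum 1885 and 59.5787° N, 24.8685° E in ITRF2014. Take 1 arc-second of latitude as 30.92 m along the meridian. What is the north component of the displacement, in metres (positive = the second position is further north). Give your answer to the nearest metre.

Δφ = 59.5787° − 59.5763° = +0.0024°; Δλ = 24.8685° − 24.8763° = -0.0078°.
1° of latitude = 3600 × 30.92 = 111312 m.
ΔN = Δφ × 111312 = 267.1 m; ΔE = Δλ × 111312 × cos(59.5763°) = -0.0078 × 111312 × 0.506390 = -439.7 m.

ΔN = 267 m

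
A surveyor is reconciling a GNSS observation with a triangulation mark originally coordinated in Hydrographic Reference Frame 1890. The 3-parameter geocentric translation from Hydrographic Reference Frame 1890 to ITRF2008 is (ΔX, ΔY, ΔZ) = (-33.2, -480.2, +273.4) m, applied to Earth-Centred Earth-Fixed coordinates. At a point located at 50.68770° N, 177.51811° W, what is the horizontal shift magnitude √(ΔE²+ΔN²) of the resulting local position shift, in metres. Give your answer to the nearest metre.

496 m

The local east axis at (φ, λ) is (−sin λ, cos λ, 0), so ΔE = −sin(-177.51811°)·(-33.2) + cos(-177.51811°)·(-480.2) = 478.31 m.
The local north axis is (−sin φ cos λ, −sin φ sin λ, cos φ), giving ΔN = -25.663 − 16.089 + 173.212 = 131.46 m.
Horizontal magnitude = √(ΔE² + ΔN²) = √(478.31² + 131.46²) = 496.05 m.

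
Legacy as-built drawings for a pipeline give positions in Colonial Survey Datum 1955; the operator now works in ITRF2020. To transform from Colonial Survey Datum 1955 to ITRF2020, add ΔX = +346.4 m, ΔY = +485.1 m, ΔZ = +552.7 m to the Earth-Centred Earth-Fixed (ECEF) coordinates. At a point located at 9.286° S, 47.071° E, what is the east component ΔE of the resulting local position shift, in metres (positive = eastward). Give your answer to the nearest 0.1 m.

At φ = -9.286°, λ = 47.071°: sin φ = -0.161363, cos φ = 0.986895, sin λ = 0.732198, cos λ = 0.681092.
ΔE = −sin λ·ΔX + cos λ·ΔY = −(0.732198)·(346.4) + (0.681092)·(485.1) = 76.76 m.

ΔE = 76.8 m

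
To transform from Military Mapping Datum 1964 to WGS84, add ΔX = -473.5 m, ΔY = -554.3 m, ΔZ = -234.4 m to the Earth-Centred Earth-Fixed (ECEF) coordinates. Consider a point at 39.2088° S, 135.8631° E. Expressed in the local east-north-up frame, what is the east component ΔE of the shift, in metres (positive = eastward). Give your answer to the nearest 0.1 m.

At φ = -39.2088°, λ = 135.8631°: sin φ = -0.632148, cos φ = 0.774847, sin λ = 0.696375, cos λ = -0.717678.
ΔE = −sin λ·ΔX + cos λ·ΔY = −(0.696375)·(-473.5) + (-0.717678)·(-554.3) = 727.54 m.

ΔE = 727.5 m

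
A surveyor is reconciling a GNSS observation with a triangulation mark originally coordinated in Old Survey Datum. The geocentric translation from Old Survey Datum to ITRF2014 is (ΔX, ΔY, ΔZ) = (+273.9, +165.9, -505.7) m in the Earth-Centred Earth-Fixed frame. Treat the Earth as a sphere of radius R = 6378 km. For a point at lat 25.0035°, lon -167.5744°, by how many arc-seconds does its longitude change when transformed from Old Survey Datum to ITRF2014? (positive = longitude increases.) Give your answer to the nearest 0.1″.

sin φ = 0.422674, cos φ = 0.906282, sin λ = -0.215172, cos λ = -0.976576.
East component: ΔE = −sin λ·ΔX + cos λ·ΔY = −(-0.215172)(273.9) + (-0.976576)(165.9) = -103.08 m.
1° of latitude spans πR/180 = 111317 m; at latitude φ, 1° of longitude spans that × cos φ = 100884.7 m, so Δλ = -103.08 / 100884.7 × 3600 = -3.678″.

Δλ = -3.7″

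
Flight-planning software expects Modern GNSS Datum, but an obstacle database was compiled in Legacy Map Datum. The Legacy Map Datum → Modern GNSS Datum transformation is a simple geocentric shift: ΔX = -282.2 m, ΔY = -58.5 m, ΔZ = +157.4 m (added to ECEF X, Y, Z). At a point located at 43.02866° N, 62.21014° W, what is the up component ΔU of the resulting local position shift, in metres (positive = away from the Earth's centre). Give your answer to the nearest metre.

At φ = 43.02866°, λ = -62.21014°: sin φ = 0.682364, cos φ = 0.731012, sin λ = -0.884664, cos λ = 0.466230.
ΔU = cos φ cos λ·ΔX + cos φ sin λ·ΔY + sin φ·ΔZ = (0.731012)(0.466230)(-282.2) + (0.731012)(-0.884664)(-58.5) + (0.682364)(157.4) = 49.06 m.

ΔU = 49 m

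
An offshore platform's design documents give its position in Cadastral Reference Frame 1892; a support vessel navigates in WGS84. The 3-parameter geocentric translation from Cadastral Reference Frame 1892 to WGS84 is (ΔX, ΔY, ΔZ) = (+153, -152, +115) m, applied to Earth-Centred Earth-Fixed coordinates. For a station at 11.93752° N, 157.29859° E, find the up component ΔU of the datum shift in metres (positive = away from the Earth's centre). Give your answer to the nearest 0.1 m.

The local up (radial) axis is (cos φ cos λ, cos φ sin λ, sin φ), giving ΔU = -138.094 − 57.393 + 23.787 = -171.70 m.

ΔU = -171.7 m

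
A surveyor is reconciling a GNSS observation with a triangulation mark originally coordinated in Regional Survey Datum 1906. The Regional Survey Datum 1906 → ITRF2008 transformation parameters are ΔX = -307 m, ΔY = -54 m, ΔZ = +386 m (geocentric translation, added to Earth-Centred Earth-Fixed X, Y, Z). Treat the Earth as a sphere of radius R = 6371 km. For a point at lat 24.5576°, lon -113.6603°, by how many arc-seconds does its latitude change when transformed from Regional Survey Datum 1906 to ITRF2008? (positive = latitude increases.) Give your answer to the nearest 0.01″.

Δφ = 9.04″

sin φ = 0.415608, cos φ = 0.909544, sin λ = -0.915941, cos λ = -0.401313.
North component: ΔN = −sin φ cos λ·ΔX − sin φ sin λ·ΔY + cos φ·ΔZ = −(0.415608)(-0.401313)(-307) − (0.415608)(-0.915941)(-54) + (0.909544)(386) = 279.32 m.
1° of latitude spans πR/180 = 111195 m, so Δφ = 279.32 / 111195 × 3600 = 9.043″.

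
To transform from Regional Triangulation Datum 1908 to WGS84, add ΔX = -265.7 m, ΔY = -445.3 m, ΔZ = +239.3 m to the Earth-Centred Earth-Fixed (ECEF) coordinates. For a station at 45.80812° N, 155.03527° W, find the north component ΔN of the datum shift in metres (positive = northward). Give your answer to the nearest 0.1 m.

ΔN = -140.7 m

At φ = 45.80812°, λ = -155.03527°: sin φ = 0.717009, cos φ = 0.697063, sin λ = -0.422060, cos λ = -0.906568.
ΔN = −sin φ cos λ·ΔX − sin φ sin λ·ΔY + cos φ·ΔZ = −(0.717009)(-0.906568)(-265.7) − (0.717009)(-0.422060)(-445.3) + (0.697063)(239.3) = -140.66 m.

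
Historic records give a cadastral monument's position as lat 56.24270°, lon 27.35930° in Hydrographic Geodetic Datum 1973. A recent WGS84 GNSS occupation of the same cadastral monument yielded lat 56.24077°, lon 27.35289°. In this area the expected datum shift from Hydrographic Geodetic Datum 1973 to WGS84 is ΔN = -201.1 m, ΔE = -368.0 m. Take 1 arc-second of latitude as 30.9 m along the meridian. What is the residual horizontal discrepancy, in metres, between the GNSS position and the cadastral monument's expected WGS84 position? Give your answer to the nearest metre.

Observed coordinate differences: Δφ = -0.00193°, Δλ = -0.00641°.
Converting to metres (1° lat = 111240 m, cos φ = 0.555676): observed ΔN = -214.7 m, observed ΔE = -396.2 m.
Subtracting the expected shift leaves a residual of -214.7 − (-201.1) = -13.6 m north and -396.2 − (-368.0) = -28.2 m east.
Residual distance = √((-13.6)² + (-28.2)²) = 31.3 m.

31 m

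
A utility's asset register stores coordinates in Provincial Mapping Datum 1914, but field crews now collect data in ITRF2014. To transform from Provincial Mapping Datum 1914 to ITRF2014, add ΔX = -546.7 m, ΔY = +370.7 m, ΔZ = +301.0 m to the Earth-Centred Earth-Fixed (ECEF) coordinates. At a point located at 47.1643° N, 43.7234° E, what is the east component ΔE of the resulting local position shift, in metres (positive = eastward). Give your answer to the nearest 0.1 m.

ΔE = 645.8 m

At φ = 47.1643°, λ = 43.7234°: sin φ = 0.733306, cos φ = 0.679898, sin λ = 0.691178, cos λ = 0.722685.
ΔE = −sin λ·ΔX + cos λ·ΔY = −(0.691178)·(-546.7) + (0.722685)·(370.7) = 645.77 m.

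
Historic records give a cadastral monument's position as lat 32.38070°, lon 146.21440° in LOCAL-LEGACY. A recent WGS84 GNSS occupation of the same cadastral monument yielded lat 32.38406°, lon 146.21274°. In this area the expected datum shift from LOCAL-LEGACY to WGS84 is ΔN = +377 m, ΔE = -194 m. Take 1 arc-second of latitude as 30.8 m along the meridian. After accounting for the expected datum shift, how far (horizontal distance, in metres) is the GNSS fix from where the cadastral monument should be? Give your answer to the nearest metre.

39 m

Observed coordinate differences: Δφ = +0.00336°, Δλ = -0.00166°.
Converting to metres (1° lat = 110880 m, cos φ = 0.844508): observed ΔN = 372.6 m, observed ΔE = -155.4 m.
Subtracting the expected shift leaves a residual of 372.6 − (377) = -4.4 m north and -155.4 − (-194) = 38.6 m east.
Residual distance = √((-4.4)² + 38.6²) = 38.8 m.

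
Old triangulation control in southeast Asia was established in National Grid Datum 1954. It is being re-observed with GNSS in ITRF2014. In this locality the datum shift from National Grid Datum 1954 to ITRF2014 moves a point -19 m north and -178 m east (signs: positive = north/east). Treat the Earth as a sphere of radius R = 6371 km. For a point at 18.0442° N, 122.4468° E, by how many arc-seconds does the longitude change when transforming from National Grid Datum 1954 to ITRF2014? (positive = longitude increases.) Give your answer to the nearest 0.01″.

At latitude 18.0442°, cos φ = 0.950818.
One radian of longitude at latitude φ spans R cos φ, so Δλ = ΔE / (R cos φ) = -178.0 / (6371000 × 0.950818) = -2.9384e-05 rad = -6.061″.

Δλ = -6.06″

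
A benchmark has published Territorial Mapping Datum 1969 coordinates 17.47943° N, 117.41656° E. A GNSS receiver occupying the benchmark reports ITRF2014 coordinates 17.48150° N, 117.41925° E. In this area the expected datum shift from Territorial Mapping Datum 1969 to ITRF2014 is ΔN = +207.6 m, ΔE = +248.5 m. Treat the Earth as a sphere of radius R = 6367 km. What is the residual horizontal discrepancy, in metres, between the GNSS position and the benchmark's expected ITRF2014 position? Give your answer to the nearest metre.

Observed coordinate differences: Δφ = +0.00207°, Δλ = +0.00269°.
Converting to metres (1° lat = 111125 m, cos φ = 0.953825): observed ΔN = 230.0 m, observed ΔE = 285.1 m.
Subtracting the expected shift leaves a residual of 230.0 − (207.6) = 22.4 m north and 285.1 − (248.5) = 36.6 m east.
Residual distance = √(22.4² + 36.6²) = 42.9 m.

43 m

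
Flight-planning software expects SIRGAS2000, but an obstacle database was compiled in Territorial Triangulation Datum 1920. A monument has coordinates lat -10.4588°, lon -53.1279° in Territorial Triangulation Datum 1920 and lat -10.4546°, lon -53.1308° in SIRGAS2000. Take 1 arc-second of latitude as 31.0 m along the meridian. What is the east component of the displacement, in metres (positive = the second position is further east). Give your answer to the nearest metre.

Δφ = -10.4546° − -10.4588° = +0.0042°; Δλ = -53.1308° − -53.1279° = -0.0029°.
1° of latitude = 3600 × 31.00 = 111600 m.
ΔN = Δφ × 111600 = 468.7 m; ΔE = Δλ × 111600 × cos(-10.4588°) = -0.0029 × 111600 × 0.983386 = -318.3 m.

ΔE = -318 m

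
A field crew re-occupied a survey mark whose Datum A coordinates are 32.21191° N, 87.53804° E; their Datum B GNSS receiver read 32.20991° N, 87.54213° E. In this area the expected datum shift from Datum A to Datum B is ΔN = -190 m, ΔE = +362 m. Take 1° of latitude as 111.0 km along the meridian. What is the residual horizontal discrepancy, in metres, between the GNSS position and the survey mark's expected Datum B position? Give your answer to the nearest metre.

Observed coordinate differences: Δφ = -0.00200°, Δλ = +0.00409°.
Converting to metres (1° lat = 111000 m, cos φ = 0.846082): observed ΔN = -222.0 m, observed ΔE = 384.1 m.
Subtracting the expected shift leaves a residual of -222.0 − (-190) = -32.0 m north and 384.1 − (362) = 22.1 m east.
Residual distance = √((-32.0)² + 22.1²) = 38.9 m.

39 m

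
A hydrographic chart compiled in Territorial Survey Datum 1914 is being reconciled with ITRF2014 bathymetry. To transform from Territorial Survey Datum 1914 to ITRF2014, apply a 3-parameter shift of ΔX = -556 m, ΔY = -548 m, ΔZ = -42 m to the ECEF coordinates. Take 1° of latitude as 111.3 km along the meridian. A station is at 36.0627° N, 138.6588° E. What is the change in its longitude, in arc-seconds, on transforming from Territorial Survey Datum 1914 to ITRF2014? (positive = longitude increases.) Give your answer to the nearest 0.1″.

Δλ = 31.2″

sin φ = 0.588670, cos φ = 0.808373, sin λ = 0.660542, cos λ = -0.750789.
East component: ΔE = −sin λ·ΔX + cos λ·ΔY = −(0.660542)(-556) + (-0.750789)(-548) = 778.69 m.
1° of latitude spans 111300 m; at latitude φ, 1° of longitude spans that × cos φ = 89971.9 m, so Δλ = 778.69 / 89971.9 × 3600 = 31.157″.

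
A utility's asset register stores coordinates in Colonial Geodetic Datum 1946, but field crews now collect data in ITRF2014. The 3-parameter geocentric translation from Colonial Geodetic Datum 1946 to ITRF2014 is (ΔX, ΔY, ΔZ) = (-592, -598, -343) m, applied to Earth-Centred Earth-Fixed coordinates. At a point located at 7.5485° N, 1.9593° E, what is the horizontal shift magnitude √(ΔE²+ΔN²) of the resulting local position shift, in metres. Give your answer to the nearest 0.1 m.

633.1 m

The local east axis at (φ, λ) is (−sin λ, cos λ, 0), so ΔE = −sin(1.9593°)·(-592) + cos(1.9593°)·(-598) = -577.41 m.
The local north axis is (−sin φ cos λ, −sin φ sin λ, cos φ), giving ΔN = 77.723 + 2.686 − 340.028 = -259.62 m.
Horizontal magnitude = √(ΔE² + ΔN²) = √((-577.41)² + (-259.62)²) = 633.09 m.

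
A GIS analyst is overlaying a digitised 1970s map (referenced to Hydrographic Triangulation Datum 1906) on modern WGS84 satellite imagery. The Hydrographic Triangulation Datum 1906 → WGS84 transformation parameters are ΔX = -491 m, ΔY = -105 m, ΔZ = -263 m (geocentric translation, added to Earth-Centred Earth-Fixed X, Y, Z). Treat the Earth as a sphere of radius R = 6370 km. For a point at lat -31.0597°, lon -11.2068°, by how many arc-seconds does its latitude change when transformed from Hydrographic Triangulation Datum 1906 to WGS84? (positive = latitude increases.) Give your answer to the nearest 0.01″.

Δφ = -15.00″

sin φ = -0.515931, cos φ = 0.856630, sin λ = -0.194351, cos λ = 0.980932.
North component: ΔN = −sin φ cos λ·ΔX − sin φ sin λ·ΔY + cos φ·ΔZ = −(-0.515931)(0.980932)(-491) − (-0.515931)(-0.194351)(-105) + (0.856630)(-263) = -463.26 m.
1° of latitude spans πR/180 = 111177 m, so Δφ = -463.26 / 111177 × 3600 = -15.001″.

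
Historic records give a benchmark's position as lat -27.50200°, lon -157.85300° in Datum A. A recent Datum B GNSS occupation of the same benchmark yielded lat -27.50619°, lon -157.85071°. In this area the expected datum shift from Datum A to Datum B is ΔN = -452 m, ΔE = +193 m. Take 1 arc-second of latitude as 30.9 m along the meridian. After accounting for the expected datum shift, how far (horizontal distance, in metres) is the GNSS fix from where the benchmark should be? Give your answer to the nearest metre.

Observed coordinate differences: Δφ = -0.00419°, Δλ = +0.00229°.
Converting to metres (1° lat = 111240 m, cos φ = 0.886995): observed ΔN = -466.1 m, observed ΔE = 226.0 m.
Subtracting the expected shift leaves a residual of -466.1 − (-452) = -14.1 m north and 226.0 − (193) = 33.0 m east.
Residual distance = √((-14.1)² + 33.0²) = 35.8 m.

36 m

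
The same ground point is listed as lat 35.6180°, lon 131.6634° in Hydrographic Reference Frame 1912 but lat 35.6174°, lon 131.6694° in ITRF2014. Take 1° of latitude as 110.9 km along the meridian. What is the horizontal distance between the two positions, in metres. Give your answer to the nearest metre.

Δφ = 35.6174° − 35.6180° = -0.0006°; Δλ = 131.6694° − 131.6634° = +0.0060°.
ΔN = Δφ × 110900 = -66.5 m; ΔE = Δλ × 110900 × cos(35.6180°) = +0.0060 × 110900 × 0.812918 = 540.9 m.
Distance = √(ΔE² + ΔN²) = √(540.9² + (-66.5)²) = 545.0 m.

545 m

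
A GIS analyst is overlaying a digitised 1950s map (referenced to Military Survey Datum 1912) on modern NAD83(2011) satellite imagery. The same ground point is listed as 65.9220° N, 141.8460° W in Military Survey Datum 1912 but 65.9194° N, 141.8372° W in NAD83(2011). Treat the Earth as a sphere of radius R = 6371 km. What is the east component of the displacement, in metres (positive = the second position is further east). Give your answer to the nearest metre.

ΔE = 399 m

Δφ = 65.9194° − 65.9220° = -0.0026°; Δλ = -141.8372° − -141.8460° = +0.0088°.
1° along a meridian = πR/180 = 111195 m.
ΔN = Δφ × 111195 = -289.1 m; ΔE = Δλ × 111195 × cos(65.9220°) = +0.0088 × 111195 × 0.407980 = 399.2 m.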